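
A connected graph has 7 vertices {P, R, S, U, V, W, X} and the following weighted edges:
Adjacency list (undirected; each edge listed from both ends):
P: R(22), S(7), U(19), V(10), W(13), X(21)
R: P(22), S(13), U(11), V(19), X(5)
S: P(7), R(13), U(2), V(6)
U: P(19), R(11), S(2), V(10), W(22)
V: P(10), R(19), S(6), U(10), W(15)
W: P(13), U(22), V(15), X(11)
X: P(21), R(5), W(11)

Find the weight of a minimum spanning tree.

Grow the tree from U using Prim:
Step 1: cheapest edge leaving the tree is S–U (2); add S.
Step 2: cheapest edge leaving the tree is S–V (6); add V.
Step 3: cheapest edge leaving the tree is P–S (7); add P.
Step 4: cheapest edge leaving the tree is R–U (11); add R.
Step 5: cheapest edge leaving the tree is R–X (5); add X.
Step 6: cheapest edge leaving the tree is W–X (11); add W.
MST edges: S–U, S–V, P–S, R–U, R–X, W–X; total weight 2+6+7+11+5+11 = 42.

42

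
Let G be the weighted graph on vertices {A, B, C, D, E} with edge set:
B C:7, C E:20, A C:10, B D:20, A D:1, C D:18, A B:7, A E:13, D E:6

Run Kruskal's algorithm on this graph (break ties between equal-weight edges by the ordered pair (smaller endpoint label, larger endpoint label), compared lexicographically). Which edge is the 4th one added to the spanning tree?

Kruskal's algorithm — process edges by increasing weight (ties by edge label):
A D (1): add. Components now {A,D} {B} {C} {E}
D E (6): add. Components now {A,D,E} {B} {C}
A B (7): add. Components now {A,B,D,E} {C}
B C (7): add. Components now {A,B,C,D,E}
The 4th edge added is B C.

B-C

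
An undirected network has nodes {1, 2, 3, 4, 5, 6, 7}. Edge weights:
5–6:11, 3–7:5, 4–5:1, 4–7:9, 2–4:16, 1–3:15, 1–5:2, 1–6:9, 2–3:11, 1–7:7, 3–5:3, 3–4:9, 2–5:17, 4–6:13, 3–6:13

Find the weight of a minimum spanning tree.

31

Kruskal: consider edges lightest-first.
4–5 (1): add — endpoints in different components.
1–5 (2): add — endpoints in different components.
3–5 (3): add — endpoints in different components.
3–7 (5): add — endpoints in different components.
1–7 (7): skip — 1 and 7 already connected.
1–6 (9): add — endpoints in different components.
3–4 (9): skip — 3 and 4 already connected.
4–7 (9): skip — 4 and 7 already connected.
2–3 (11): add — endpoints in different components.
MST edges: 4–5, 1–5, 3–5, 3–7, 1–6, 2–3; total weight 1+2+3+5+9+11 = 31.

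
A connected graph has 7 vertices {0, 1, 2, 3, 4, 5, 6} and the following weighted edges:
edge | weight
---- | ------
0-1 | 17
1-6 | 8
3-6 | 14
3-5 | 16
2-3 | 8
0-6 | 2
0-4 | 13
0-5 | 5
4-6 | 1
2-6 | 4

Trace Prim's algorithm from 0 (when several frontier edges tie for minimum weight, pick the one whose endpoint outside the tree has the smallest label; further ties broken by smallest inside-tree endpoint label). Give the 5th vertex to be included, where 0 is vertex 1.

Prim's algorithm from 0:
Step 1: cheapest edge leaving the tree is 0-6 (2); add 6.
Step 2: cheapest edge leaving the tree is 4-6 (1); add 4.
Step 3: cheapest edge leaving the tree is 2-6 (4); add 2.
Step 4: cheapest edge leaving the tree is 0-5 (5); add 5.
Step 5: cheapest edge leaving the tree is 1-6 (8); add 1.
Step 6: cheapest edge leaving the tree is 2-3 (8); add 3.
Vertex order: 0, 6, 4, 2, 5, 1, 3. The 5th vertex is 5.

5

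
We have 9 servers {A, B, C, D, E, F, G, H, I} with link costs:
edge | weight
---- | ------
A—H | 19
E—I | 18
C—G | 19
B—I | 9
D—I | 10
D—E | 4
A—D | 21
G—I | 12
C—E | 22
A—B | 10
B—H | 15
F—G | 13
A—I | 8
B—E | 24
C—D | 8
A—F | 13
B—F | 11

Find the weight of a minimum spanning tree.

Sort edges by weight, then run Kruskal:
D—E (4): add — endpoints in different components.
A—I (8): add — endpoints in different components.
C—D (8): add — endpoints in different components.
B—I (9): add — endpoints in different components.
A—B (10): skip — A and B already connected.
D—I (10): add — endpoints in different components.
B—F (11): add — endpoints in different components.
G—I (12): add — endpoints in different components.
A—F (13): skip — A and F already connected.
F—G (13): skip — F and G already connected.
B—H (15): add — endpoints in different components.
MST edges: D—E, A—I, C—D, B—I, D—I, B—F, G—I, B—H; total weight 4+8+8+9+10+11+12+15 = 77.

77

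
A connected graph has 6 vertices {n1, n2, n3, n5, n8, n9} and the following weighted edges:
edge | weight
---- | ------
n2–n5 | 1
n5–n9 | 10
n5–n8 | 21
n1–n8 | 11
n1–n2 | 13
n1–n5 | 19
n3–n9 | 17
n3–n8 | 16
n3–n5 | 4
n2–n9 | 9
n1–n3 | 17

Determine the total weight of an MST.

Prim, starting at n3.
Step 1: cheapest edge leaving the tree is n3–n5 (4); add n5.
Step 2: cheapest edge leaving the tree is n2–n5 (1); add n2.
Step 3: cheapest edge leaving the tree is n2–n9 (9); add n9.
Step 4: cheapest edge leaving the tree is n1–n2 (13); add n1.
Step 5: cheapest edge leaving the tree is n1–n8 (11); add n8.
MST edges: n3–n5, n2–n5, n2–n9, n1–n2, n1–n8; total weight 4+1+9+13+11 = 38.

38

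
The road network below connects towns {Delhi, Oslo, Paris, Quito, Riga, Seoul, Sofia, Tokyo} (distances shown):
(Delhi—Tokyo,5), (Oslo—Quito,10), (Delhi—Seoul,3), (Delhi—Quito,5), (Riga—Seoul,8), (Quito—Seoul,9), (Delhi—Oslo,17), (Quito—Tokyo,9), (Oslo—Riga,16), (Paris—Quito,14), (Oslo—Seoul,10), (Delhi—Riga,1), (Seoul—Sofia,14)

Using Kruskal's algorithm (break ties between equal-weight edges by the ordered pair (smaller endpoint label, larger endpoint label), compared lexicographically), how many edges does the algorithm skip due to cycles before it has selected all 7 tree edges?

4

Kruskal's algorithm — process edges by increasing weight (ties by edge label):
Delhi—Riga (1): add — endpoints in different components.
Delhi—Seoul (3): add — endpoints in different components.
Delhi—Quito (5): add — endpoints in different components.
Delhi—Tokyo (5): add — endpoints in different components.
Riga—Seoul (8): skip — Riga and Seoul already connected.
Quito—Seoul (9): skip — Quito and Seoul already connected.
Quito—Tokyo (9): skip — Quito and Tokyo already connected.
Oslo—Quito (10): add — endpoints in different components.
Oslo—Seoul (10): skip — Oslo and Seoul already connected.
Paris—Quito (14): add — endpoints in different components.
Seoul—Sofia (14): add — endpoints in different components.
Edges rejected before the tree was complete: 4.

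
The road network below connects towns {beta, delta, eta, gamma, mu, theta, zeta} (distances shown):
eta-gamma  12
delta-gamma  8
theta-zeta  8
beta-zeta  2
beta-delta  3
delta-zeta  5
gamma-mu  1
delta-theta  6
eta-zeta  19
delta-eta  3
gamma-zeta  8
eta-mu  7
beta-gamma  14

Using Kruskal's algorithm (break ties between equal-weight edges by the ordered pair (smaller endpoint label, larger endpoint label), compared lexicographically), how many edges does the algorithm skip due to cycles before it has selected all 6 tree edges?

1

Sort edges by weight, then run Kruskal:
gamma-mu (1): add — endpoints in different components.
beta-zeta (2): add — endpoints in different components.
beta-delta (3): add — endpoints in different components.
delta-eta (3): add — endpoints in different components.
delta-zeta (5): skip — zeta and delta already connected.
delta-theta (6): add — endpoints in different components.
eta-mu (7): add — endpoints in different components.
Edges rejected before the tree was complete: 1.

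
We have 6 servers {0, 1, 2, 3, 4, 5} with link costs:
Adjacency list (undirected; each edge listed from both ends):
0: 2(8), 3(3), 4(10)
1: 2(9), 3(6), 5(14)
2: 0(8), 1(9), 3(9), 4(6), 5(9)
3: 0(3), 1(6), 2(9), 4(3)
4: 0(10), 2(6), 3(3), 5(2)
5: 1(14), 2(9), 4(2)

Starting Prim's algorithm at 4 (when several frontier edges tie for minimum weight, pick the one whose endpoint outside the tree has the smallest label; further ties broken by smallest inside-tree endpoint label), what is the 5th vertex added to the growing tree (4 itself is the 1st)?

1

Prim, starting at 4.
Step 1: frontier [4—5 2, 3—4 3, 2—4 6, 0—4 10] → take 4—5 (2); add 5.
Step 2: frontier [3—4 3, 2—4 6, 0—4 10, 2—5 9, 1—5 14] → take 3—4 (3); add 3.
Step 3: frontier [0—3 3, 1—3 6, 2—3 9, 2—4 6, 0—4 10, 2—5 9, 1—5 14] → take 0—3 (3); add 0.
Step 4: frontier [0—2 8, 1—3 6, 2—3 9, 2—4 6, 2—5 9, 1—5 14] → take 1—3 (6); add 1.
Step 5: frontier [0—2 8, 1—2 9, 2—3 9, 2—4 6, 2—5 9] → take 2—4 (6); add 2.
Vertex order: 4, 5, 3, 0, 1, 2. The 5th vertex is 1.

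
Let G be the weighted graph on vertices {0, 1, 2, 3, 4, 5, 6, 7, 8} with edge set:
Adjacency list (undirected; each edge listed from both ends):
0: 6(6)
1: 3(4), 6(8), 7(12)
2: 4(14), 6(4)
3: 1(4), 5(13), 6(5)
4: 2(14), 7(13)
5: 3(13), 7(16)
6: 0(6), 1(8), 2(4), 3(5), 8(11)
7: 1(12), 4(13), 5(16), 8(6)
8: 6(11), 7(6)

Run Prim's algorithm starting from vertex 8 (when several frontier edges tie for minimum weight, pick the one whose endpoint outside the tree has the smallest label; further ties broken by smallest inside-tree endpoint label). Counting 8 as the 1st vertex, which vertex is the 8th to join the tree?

4

Prim's algorithm from 8:
Step 1: frontier [7—8 6, 6—8 11] → take 7—8 (6); add 7.
Step 2: frontier [1—7 12, 4—7 13, 5—7 16, 6—8 11] → take 6—8 (11); add 6.
Step 3: frontier [2—6 4, 3—6 5, 0—6 6, 1—6 8, 1—7 12, 4—7 13, 5—7 16] → take 2—6 (4); add 2.
Step 4: frontier [2—4 14, 3—6 5, 0—6 6, 1—6 8, 1—7 12, 4—7 13, 5—7 16] → take 3—6 (5); add 3.
Step 5: frontier [2—4 14, 1—3 4, 3—5 13, 0—6 6, 1—6 8, 1—7 12, 4—7 13, 5—7 16] → take 1—3 (4); add 1.
Step 6: frontier [2—4 14, 3—5 13, 0—6 6, 4—7 13, 5—7 16] → take 0—6 (6); add 0.
Step 7: frontier [2—4 14, 3—5 13, 4—7 13, 5—7 16] → take 4—7 (13); add 4.
Step 8: frontier [3—5 13, 5—7 16] → take 3—5 (13); add 5.
Vertex order: 8, 7, 6, 2, 3, 1, 0, 4, 5. The 8th vertex is 4.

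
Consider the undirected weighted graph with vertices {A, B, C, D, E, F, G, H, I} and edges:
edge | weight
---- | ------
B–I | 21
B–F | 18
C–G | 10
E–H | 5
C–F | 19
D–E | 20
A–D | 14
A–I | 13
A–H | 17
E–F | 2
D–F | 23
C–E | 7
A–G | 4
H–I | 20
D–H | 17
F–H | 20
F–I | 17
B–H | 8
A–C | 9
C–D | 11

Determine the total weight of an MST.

59

Kruskal's algorithm — process edges by increasing weight (ties by edge label):
E–F (2): add — endpoints in different components.
A–G (4): add — endpoints in different components.
E–H (5): add — endpoints in different components.
C–E (7): add — endpoints in different components.
B–H (8): add — endpoints in different components.
A–C (9): add — endpoints in different components.
C–G (10): skip — C and G already connected.
C–D (11): add — endpoints in different components.
A–I (13): add — endpoints in different components.
MST edges: E–F, A–G, E–H, C–E, B–H, A–C, C–D, A–I; total weight 2+4+5+7+8+9+11+13 = 59.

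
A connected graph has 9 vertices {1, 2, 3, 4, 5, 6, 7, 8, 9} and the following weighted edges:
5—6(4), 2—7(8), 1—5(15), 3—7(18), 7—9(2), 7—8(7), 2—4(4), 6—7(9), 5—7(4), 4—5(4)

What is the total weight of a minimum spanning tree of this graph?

58

Grow the tree from 6 using Prim:
Step 1: cheapest edge leaving the tree is 5—6 (4); add 5.
Step 2: cheapest edge leaving the tree is 4—5 (4); add 4.
Step 3: cheapest edge leaving the tree is 2—4 (4); add 2.
Step 4: cheapest edge leaving the tree is 5—7 (4); add 7.
Step 5: cheapest edge leaving the tree is 7—9 (2); add 9.
Step 6: cheapest edge leaving the tree is 7—8 (7); add 8.
Step 7: cheapest edge leaving the tree is 1—5 (15); add 1.
Step 8: cheapest edge leaving the tree is 3—7 (18); add 3.
MST edges: 5—6, 4—5, 2—4, 5—7, 7—9, 7—8, 1—5, 3—7; total weight 4+4+4+4+2+7+15+18 = 58.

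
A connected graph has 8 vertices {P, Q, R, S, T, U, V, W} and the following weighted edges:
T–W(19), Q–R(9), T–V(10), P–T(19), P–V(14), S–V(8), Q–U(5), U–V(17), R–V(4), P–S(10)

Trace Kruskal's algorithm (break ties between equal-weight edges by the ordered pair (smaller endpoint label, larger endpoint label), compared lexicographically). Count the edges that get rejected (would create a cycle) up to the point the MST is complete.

3

Sort edges by weight, then run Kruskal:
R–V (4): add — endpoints in different components.
Q–U (5): add — endpoints in different components.
S–V (8): add — endpoints in different components.
Q–R (9): add — endpoints in different components.
P–S (10): add — endpoints in different components.
T–V (10): add — endpoints in different components.
P–V (14): skip — V and P already connected.
U–V (17): skip — V and U already connected.
P–T (19): skip — T and P already connected.
T–W (19): add — endpoints in different components.
Edges rejected before the tree was complete: 3.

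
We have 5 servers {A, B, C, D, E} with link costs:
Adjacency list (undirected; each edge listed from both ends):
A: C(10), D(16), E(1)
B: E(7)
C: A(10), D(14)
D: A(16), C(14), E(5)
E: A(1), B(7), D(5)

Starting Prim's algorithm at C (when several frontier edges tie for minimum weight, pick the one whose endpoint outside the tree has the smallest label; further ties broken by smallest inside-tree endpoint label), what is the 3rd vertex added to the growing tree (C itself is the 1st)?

E

Grow the tree from C using Prim:
Step 1: cheapest edge leaving the tree is A–C (10); add A.
Step 2: cheapest edge leaving the tree is A–E (1); add E.
Step 3: cheapest edge leaving the tree is D–E (5); add D.
Step 4: cheapest edge leaving the tree is B–E (7); add B.
Vertex order: C, A, E, D, B. The 3rd vertex is E.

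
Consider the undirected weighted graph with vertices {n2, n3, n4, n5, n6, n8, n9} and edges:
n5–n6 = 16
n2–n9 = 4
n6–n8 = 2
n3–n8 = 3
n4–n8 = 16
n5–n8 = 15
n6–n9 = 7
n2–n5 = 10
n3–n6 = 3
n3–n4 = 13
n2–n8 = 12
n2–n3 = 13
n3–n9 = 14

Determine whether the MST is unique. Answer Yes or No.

Kruskal's algorithm — process edges by increasing weight (ties by edge label):
n6–n8 (2): add — endpoints in different components.
n3–n6 (3): add — endpoints in different components.
n3–n8 (3): skip — n3 and n8 already connected.
n2–n9 (4): add — endpoints in different components.
n6–n9 (7): add — endpoints in different components.
n2–n5 (10): add — endpoints in different components.
n2–n8 (12): skip — n8 and n2 already connected.
n2–n3 (13): skip — n3 and n2 already connected.
n3–n4 (13): add — endpoints in different components.
Non-tree edge n3–n8 has weight 3, equal to the heaviest edge on its tree cycle — swapping gives another MST of the same weight. Not unique.

No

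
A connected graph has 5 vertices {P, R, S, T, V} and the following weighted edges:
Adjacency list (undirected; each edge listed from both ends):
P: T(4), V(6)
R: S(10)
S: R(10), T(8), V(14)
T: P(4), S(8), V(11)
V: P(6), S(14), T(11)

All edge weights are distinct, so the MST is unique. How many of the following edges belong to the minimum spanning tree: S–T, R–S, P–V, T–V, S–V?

3

Sort edges by weight, then run Kruskal:
P–T (4): add — endpoints in different components.
P–V (6): add — endpoints in different components.
S–T (8): add — endpoints in different components.
R–S (10): add — endpoints in different components.
MST edge set: {P–T, P–V, S–T, R–S}.
Of the listed edges, {S–T, R–S, P–V} are in the MST → 3.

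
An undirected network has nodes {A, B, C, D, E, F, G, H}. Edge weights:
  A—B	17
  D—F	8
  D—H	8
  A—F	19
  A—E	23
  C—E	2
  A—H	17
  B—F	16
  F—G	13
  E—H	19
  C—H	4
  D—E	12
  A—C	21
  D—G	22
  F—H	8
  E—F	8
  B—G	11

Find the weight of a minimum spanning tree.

63

Kruskal: consider edges lightest-first.
C—E (2): add — endpoints in different components.
C—H (4): add — endpoints in different components.
D—F (8): add — endpoints in different components.
D—H (8): add — endpoints in different components.
E—F (8): skip — E and F already connected.
F—H (8): skip — F and H already connected.
B—G (11): add — endpoints in different components.
D—E (12): skip — D and E already connected.
F—G (13): add — endpoints in different components.
B—F (16): skip — B and F already connected.
A—B (17): add — endpoints in different components.
MST edges: C—E, C—H, D—F, D—H, B—G, F—G, A—B; total weight 2+4+8+8+11+13+17 = 63.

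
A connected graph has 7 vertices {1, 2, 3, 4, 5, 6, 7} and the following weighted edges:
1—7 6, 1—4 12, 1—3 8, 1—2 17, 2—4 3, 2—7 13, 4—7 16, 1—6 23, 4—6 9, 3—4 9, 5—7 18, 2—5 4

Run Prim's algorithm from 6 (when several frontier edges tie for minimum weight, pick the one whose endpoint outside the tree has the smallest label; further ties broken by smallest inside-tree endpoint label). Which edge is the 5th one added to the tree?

Prim's algorithm from 6:
Step 1: frontier [4—6 9, 1—6 23] → take 4—6 (9); add 4.
Step 2: frontier [2—4 3, 3—4 9, 1—4 12, 4—7 16, 1—6 23] → take 2—4 (3); add 2.
Step 3: frontier [2—5 4, 2—7 13, 1—2 17, 3—4 9, 1—4 12, 4—7 16, 1—6 23] → take 2—5 (4); add 5.
Step 4: frontier [2—7 13, 1—2 17, 3—4 9, 1—4 12, 4—7 16, 5—7 18, 1—6 23] → take 3—4 (9); add 3.
Step 5: frontier [2—7 13, 1—2 17, 1—3 8, 1—4 12, 4—7 16, 5—7 18, 1—6 23] → take 1—3 (8); add 1.
Step 6: frontier [1—7 6, 2—7 13, 4—7 16, 5—7 18] → take 1—7 (6); add 7.
The 5th edge added is 1—3.

1-3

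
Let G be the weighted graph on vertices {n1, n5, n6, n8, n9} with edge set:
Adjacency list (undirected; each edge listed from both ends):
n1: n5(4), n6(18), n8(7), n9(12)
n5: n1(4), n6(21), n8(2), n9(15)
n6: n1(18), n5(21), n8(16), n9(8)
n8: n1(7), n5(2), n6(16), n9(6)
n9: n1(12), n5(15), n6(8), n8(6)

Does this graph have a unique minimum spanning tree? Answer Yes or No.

Kruskal: consider edges lightest-first.
n5–n8 (2): add — endpoints in different components.
n1–n5 (4): add — endpoints in different components.
n8–n9 (6): add — endpoints in different components.
n1–n8 (7): skip — n1 and n8 already connected.
n6–n9 (8): add — endpoints in different components.
Every non-tree edge has weight strictly greater than the heaviest edge on the tree path between its endpoints, so the MST is unique.

Yes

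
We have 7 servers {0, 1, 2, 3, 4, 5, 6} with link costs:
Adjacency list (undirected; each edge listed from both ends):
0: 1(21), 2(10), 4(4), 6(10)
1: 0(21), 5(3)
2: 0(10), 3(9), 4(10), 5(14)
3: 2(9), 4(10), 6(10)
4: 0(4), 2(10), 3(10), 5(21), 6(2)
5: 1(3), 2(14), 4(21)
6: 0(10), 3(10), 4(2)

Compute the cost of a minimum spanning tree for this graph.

Sort edges by weight, then run Kruskal:
4–6 (2): add — endpoints in different components.
1–5 (3): add — endpoints in different components.
0–4 (4): add — endpoints in different components.
2–3 (9): add — endpoints in different components.
0–2 (10): add — endpoints in different components.
0–6 (10): skip — 0 and 6 already connected.
2–4 (10): skip — 2 and 4 already connected.
3–4 (10): skip — 3 and 4 already connected.
3–6 (10): skip — 3 and 6 already connected.
2–5 (14): add — endpoints in different components.
MST edges: 4–6, 1–5, 0–4, 2–3, 0–2, 2–5; total weight 2+3+4+9+10+14 = 42.

42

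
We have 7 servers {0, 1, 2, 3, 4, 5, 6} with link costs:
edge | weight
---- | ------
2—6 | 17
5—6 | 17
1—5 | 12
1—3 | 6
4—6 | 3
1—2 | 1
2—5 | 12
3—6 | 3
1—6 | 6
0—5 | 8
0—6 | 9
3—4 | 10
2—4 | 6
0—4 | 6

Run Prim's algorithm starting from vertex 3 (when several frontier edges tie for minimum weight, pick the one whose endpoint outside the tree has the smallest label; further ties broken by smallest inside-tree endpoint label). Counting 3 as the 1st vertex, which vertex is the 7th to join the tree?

Prim, starting at 3.
Step 1: cheapest edge leaving the tree is 3—6 (3); add 6.
Step 2: cheapest edge leaving the tree is 4—6 (3); add 4.
Step 3: cheapest edge leaving the tree is 0—4 (6); add 0.
Step 4: cheapest edge leaving the tree is 1—3 (6); add 1.
Step 5: cheapest edge leaving the tree is 1—2 (1); add 2.
Step 6: cheapest edge leaving the tree is 0—5 (8); add 5.
Vertex order: 3, 6, 4, 0, 1, 2, 5. The 7th vertex is 5.

5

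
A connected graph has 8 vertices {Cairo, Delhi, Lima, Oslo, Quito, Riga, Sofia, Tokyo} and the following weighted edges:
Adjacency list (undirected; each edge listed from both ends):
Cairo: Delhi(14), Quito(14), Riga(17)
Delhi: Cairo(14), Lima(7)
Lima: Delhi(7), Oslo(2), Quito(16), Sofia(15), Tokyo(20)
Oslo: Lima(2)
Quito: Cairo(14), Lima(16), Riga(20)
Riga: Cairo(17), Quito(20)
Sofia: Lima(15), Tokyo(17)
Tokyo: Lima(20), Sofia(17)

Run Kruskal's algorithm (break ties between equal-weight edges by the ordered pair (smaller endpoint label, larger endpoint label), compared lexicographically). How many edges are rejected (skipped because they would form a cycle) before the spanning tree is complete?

1

Kruskal: consider edges lightest-first.
Lima—Oslo (2): add — endpoints in different components.
Delhi—Lima (7): add — endpoints in different components.
Cairo—Delhi (14): add — endpoints in different components.
Cairo—Quito (14): add — endpoints in different components.
Lima—Sofia (15): add — endpoints in different components.
Lima—Quito (16): skip — Lima and Quito already connected.
Cairo—Riga (17): add — endpoints in different components.
Sofia—Tokyo (17): add — endpoints in different components.
Edges rejected before the tree was complete: 1.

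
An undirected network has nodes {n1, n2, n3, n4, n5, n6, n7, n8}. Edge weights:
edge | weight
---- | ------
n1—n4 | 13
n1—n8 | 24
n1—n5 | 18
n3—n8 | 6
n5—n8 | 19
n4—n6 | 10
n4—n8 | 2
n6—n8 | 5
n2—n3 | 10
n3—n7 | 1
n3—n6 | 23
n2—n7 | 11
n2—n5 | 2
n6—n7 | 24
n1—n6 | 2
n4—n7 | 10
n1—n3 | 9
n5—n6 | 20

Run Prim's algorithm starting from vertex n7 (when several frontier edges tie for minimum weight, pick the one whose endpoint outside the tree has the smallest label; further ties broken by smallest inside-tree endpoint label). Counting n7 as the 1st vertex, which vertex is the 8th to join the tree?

Prim's algorithm from n7:
Step 1: cheapest edge leaving the tree is n3—n7 (1); add n3.
Step 2: cheapest edge leaving the tree is n3—n8 (6); add n8.
Step 3: cheapest edge leaving the tree is n4—n8 (2); add n4.
Step 4: cheapest edge leaving the tree is n6—n8 (5); add n6.
Step 5: cheapest edge leaving the tree is n1—n6 (2); add n1.
Step 6: cheapest edge leaving the tree is n2—n3 (10); add n2.
Step 7: cheapest edge leaving the tree is n2—n5 (2); add n5.
Vertex order: n7, n3, n8, n4, n6, n1, n2, n5. The 8th vertex is n5.

n5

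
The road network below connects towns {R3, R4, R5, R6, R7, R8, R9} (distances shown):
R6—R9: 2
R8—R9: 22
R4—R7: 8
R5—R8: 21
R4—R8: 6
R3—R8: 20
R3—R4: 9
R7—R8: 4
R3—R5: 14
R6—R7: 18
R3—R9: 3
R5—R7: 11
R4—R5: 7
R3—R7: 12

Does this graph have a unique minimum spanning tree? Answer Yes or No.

Sort edges by weight, then run Kruskal:
R6—R9 (2): add — endpoints in different components.
R3—R9 (3): add — endpoints in different components.
R7—R8 (4): add — endpoints in different components.
R4—R8 (6): add — endpoints in different components.
R4—R5 (7): add — endpoints in different components.
R4—R7 (8): skip — R7 and R4 already connected.
R3—R4 (9): add — endpoints in different components.
Every non-tree edge has weight strictly greater than the heaviest edge on the tree path between its endpoints, so the MST is unique.

Yes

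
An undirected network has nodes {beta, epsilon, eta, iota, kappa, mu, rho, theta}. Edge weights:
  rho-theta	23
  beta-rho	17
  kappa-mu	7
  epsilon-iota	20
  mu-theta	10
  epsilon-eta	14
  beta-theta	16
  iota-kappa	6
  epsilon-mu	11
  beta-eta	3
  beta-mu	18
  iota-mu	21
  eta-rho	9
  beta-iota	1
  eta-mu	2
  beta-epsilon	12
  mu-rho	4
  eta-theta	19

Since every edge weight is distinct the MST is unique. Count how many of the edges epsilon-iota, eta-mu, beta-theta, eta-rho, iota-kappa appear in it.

Kruskal's algorithm — process edges by increasing weight (ties by edge label):
beta-iota (1): add — endpoints in different components.
eta-mu (2): add — endpoints in different components.
beta-eta (3): add — endpoints in different components.
mu-rho (4): add — endpoints in different components.
iota-kappa (6): add — endpoints in different components.
kappa-mu (7): skip — mu and kappa already connected.
eta-rho (9): skip — rho and eta already connected.
mu-theta (10): add — endpoints in different components.
epsilon-mu (11): add — endpoints in different components.
MST edge set: {beta-iota, eta-mu, beta-eta, mu-rho, iota-kappa, mu-theta, epsilon-mu}.
Of the listed edges, {eta-mu, iota-kappa} are in the MST → 2.

2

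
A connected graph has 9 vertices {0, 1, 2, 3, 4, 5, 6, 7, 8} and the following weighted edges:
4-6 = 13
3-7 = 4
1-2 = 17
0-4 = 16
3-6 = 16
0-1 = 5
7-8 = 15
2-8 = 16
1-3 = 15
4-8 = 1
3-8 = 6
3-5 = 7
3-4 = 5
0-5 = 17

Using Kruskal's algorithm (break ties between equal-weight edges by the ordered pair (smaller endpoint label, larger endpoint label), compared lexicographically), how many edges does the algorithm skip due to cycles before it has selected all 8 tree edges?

3

Kruskal's algorithm — process edges by increasing weight (ties by edge label):
4-8 (1): add — endpoints in different components.
3-7 (4): add — endpoints in different components.
0-1 (5): add — endpoints in different components.
3-4 (5): add — endpoints in different components.
3-8 (6): skip — 3 and 8 already connected.
3-5 (7): add — endpoints in different components.
4-6 (13): add — endpoints in different components.
1-3 (15): add — endpoints in different components.
7-8 (15): skip — 7 and 8 already connected.
0-4 (16): skip — 0 and 4 already connected.
2-8 (16): add — endpoints in different components.
Edges rejected before the tree was complete: 3.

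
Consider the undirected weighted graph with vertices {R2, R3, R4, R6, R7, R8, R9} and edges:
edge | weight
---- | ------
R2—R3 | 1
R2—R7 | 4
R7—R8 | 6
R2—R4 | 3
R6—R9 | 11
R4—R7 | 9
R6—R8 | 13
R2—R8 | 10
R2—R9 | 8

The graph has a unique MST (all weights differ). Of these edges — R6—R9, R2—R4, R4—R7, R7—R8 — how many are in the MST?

Sort edges by weight, then run Kruskal:
R2—R3 (1): add. Components now {R7} {R6} {R2,R3} {R8} {R4} {R9}
R2—R4 (3): add. Components now {R7} {R6} {R2,R3,R4} {R8} {R9}
R2—R7 (4): add. Components now {R2,R3,R4,R7} {R6} {R8} {R9}
R7—R8 (6): add. Components now {R2,R3,R4,R7,R8} {R6} {R9}
R2—R9 (8): add. Components now {R2,R3,R4,R7,R8,R9} {R6}
R4—R7 (9): skip — R7 and R4 already connected.
R2—R8 (10): skip — R2 and R8 already connected.
R6—R9 (11): add. Components now {R2,R3,R4,R6,R7,R8,R9}
MST edge set: {R2—R3, R2—R4, R2—R7, R7—R8, R2—R9, R6—R9}.
Of the listed edges, {R6—R9, R2—R4, R7—R8} are in the MST → 3.

3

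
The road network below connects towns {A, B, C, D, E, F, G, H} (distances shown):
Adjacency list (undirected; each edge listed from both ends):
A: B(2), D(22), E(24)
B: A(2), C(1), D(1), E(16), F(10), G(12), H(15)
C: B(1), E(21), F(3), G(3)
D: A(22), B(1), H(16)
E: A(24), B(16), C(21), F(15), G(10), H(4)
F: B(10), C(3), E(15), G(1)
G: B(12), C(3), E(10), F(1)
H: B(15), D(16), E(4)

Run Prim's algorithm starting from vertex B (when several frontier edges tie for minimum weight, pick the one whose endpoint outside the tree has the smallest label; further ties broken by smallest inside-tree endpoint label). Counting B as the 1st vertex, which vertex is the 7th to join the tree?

E

Grow the tree from B using Prim:
Step 1: cheapest edge leaving the tree is B–C (1); add C.
Step 2: cheapest edge leaving the tree is B–D (1); add D.
Step 3: cheapest edge leaving the tree is A–B (2); add A.
Step 4: cheapest edge leaving the tree is C–F (3); add F.
Step 5: cheapest edge leaving the tree is F–G (1); add G.
Step 6: cheapest edge leaving the tree is E–G (10); add E.
Step 7: cheapest edge leaving the tree is E–H (4); add H.
Vertex order: B, C, D, A, F, G, E, H. The 7th vertex is E.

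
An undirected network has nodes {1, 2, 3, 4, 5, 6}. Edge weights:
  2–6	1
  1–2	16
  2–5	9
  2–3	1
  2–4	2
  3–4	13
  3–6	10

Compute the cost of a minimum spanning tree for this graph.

29

Prim's algorithm from 5:
Step 1: cheapest edge leaving the tree is 2–5 (9); add 2.
Step 2: cheapest edge leaving the tree is 2–3 (1); add 3.
Step 3: cheapest edge leaving the tree is 2–6 (1); add 6.
Step 4: cheapest edge leaving the tree is 2–4 (2); add 4.
Step 5: cheapest edge leaving the tree is 1–2 (16); add 1.
MST edges: 2–5, 2–3, 2–6, 2–4, 1–2; total weight 9+1+1+2+16 = 29.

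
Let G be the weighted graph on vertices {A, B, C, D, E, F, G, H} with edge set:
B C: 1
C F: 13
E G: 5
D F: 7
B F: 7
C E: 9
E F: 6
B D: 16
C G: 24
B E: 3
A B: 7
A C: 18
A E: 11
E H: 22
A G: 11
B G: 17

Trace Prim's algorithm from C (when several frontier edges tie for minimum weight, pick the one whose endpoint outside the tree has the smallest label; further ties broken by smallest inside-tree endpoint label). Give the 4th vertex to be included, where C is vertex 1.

G

Prim's algorithm from C:
Step 1: cheapest edge leaving the tree is B C (1); add B.
Step 2: cheapest edge leaving the tree is B E (3); add E.
Step 3: cheapest edge leaving the tree is E G (5); add G.
Step 4: cheapest edge leaving the tree is E F (6); add F.
Step 5: cheapest edge leaving the tree is A B (7); add A.
Step 6: cheapest edge leaving the tree is D F (7); add D.
Step 7: cheapest edge leaving the tree is E H (22); add H.
Vertex order: C, B, E, G, F, A, D, H. The 4th vertex is G.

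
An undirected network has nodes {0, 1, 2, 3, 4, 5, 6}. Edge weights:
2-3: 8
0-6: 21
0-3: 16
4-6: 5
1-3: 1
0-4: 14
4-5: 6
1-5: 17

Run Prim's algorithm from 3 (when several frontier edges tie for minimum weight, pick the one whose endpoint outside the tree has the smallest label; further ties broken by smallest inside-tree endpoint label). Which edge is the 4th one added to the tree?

0-4

Grow the tree from 3 using Prim:
Step 1: frontier [1-3 1, 2-3 8, 0-3 16] → take 1-3 (1); add 1.
Step 2: frontier [1-5 17, 2-3 8, 0-3 16] → take 2-3 (8); add 2.
Step 3: frontier [1-5 17, 0-3 16] → take 0-3 (16); add 0.
Step 4: frontier [0-4 14, 0-6 21, 1-5 17] → take 0-4 (14); add 4.
Step 5: frontier [0-6 21, 1-5 17, 4-6 5, 4-5 6] → take 4-6 (5); add 6.
Step 6: frontier [1-5 17, 4-5 6] → take 4-5 (6); add 5.
The 4th edge added is 0-4.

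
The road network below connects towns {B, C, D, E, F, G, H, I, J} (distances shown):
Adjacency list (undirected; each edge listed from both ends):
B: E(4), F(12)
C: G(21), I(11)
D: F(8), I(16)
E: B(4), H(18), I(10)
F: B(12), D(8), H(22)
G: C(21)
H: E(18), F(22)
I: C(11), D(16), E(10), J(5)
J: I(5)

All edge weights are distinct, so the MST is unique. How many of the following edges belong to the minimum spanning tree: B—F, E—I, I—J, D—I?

3

Kruskal's algorithm — process edges by increasing weight (ties by edge label):
B—E (4): add — endpoints in different components.
I—J (5): add — endpoints in different components.
D—F (8): add — endpoints in different components.
E—I (10): add — endpoints in different components.
C—I (11): add — endpoints in different components.
B—F (12): add — endpoints in different components.
D—I (16): skip — D and I already connected.
E—H (18): add — endpoints in different components.
C—G (21): add — endpoints in different components.
MST edge set: {B—E, I—J, D—F, E—I, C—I, B—F, E—H, C—G}.
Of the listed edges, {B—F, E—I, I—J} are in the MST → 3.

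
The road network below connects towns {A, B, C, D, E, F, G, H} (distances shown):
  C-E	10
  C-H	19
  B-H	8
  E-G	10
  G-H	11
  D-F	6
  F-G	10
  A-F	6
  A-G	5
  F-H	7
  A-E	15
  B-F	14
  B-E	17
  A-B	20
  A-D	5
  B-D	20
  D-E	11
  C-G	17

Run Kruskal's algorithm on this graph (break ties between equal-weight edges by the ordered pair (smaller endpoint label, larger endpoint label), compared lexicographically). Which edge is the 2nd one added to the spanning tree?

A-G

Kruskal's algorithm — process edges by increasing weight (ties by edge label):
A-D (5): add — endpoints in different components.
A-G (5): add — endpoints in different components.
A-F (6): add — endpoints in different components.
D-F (6): skip — D and F already connected.
F-H (7): add — endpoints in different components.
B-H (8): add — endpoints in different components.
C-E (10): add — endpoints in different components.
E-G (10): add — endpoints in different components.
The 2nd edge added is A-G.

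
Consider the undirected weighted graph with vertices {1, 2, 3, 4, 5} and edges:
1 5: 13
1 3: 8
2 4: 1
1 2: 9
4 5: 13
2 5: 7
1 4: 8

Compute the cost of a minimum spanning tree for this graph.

Prim's algorithm from 2:
Step 1: frontier [2 4 1, 2 5 7, 1 2 9] → take 2 4 (1); add 4.
Step 2: frontier [2 5 7, 1 2 9, 1 4 8, 4 5 13] → take 2 5 (7); add 5.
Step 3: frontier [1 2 9, 1 4 8, 1 5 13] → take 1 4 (8); add 1.
Step 4: frontier [1 3 8] → take 1 3 (8); add 3.
MST edges: 2 4, 2 5, 1 4, 1 3; total weight 1+7+8+8 = 24.

24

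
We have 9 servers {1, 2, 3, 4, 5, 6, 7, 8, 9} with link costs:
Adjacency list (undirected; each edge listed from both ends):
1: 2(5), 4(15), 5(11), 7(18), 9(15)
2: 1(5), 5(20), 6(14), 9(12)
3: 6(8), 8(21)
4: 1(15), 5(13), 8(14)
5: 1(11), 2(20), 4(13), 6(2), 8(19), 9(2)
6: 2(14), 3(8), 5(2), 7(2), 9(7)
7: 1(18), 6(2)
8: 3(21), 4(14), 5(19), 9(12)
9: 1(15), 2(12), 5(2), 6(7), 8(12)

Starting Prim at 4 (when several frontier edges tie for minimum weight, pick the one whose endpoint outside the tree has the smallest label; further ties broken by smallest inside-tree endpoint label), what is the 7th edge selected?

1-2

Prim's algorithm from 4:
Step 1: cheapest edge leaving the tree is 4–5 (13); add 5.
Step 2: cheapest edge leaving the tree is 5–6 (2); add 6.
Step 3: cheapest edge leaving the tree is 6–7 (2); add 7.
Step 4: cheapest edge leaving the tree is 5–9 (2); add 9.
Step 5: cheapest edge leaving the tree is 3–6 (8); add 3.
Step 6: cheapest edge leaving the tree is 1–5 (11); add 1.
Step 7: cheapest edge leaving the tree is 1–2 (5); add 2.
Step 8: cheapest edge leaving the tree is 8–9 (12); add 8.
The 7th edge added is 1–2.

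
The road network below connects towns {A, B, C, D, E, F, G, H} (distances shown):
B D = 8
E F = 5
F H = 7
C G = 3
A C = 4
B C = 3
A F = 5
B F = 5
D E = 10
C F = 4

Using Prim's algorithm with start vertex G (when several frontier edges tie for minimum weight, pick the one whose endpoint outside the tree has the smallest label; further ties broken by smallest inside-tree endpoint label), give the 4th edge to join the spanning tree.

C-F

Grow the tree from G using Prim:
Step 1: frontier [C G 3] → take C G (3); add C.
Step 2: frontier [B C 3, A C 4, C F 4] → take B C (3); add B.
Step 3: frontier [B F 5, B D 8, A C 4, C F 4] → take A C (4); add A.
Step 4: frontier [A F 5, B F 5, B D 8, C F 4] → take C F (4); add F.
Step 5: frontier [B D 8, E F 5, F H 7] → take E F (5); add E.
Step 6: frontier [B D 8, D E 10, F H 7] → take F H (7); add H.
Step 7: frontier [B D 8, D E 10] → take B D (8); add D.
The 4th edge added is C F.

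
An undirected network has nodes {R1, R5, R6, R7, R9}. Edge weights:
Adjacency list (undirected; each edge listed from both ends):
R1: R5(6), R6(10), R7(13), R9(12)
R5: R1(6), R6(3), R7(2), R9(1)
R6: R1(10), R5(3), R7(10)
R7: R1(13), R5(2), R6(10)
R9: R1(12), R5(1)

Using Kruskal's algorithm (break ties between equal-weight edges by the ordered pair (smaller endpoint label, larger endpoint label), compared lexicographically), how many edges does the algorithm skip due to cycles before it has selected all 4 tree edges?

Sort edges by weight, then run Kruskal:
R5 R9 (1): add. Components now {R6} {R5,R9} {R1} {R7}
R5 R7 (2): add. Components now {R6} {R5,R7,R9} {R1}
R5 R6 (3): add. Components now {R5,R6,R7,R9} {R1}
R1 R5 (6): add. Components now {R1,R5,R6,R7,R9}
Edges rejected before the tree was complete: 0.

0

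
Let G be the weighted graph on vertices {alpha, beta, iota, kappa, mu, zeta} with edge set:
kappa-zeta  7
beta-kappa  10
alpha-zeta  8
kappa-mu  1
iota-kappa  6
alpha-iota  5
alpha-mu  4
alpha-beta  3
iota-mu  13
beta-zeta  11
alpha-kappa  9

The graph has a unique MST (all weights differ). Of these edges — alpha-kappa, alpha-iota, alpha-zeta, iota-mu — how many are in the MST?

Kruskal's algorithm — process edges by increasing weight (ties by edge label):
kappa-mu (1): add. Components now {kappa,mu} {iota} {beta} {zeta} {alpha}
alpha-beta (3): add. Components now {kappa,mu} {iota} {alpha,beta} {zeta}
alpha-mu (4): add. Components now {alpha,beta,kappa,mu} {iota} {zeta}
alpha-iota (5): add. Components now {alpha,beta,iota,kappa,mu} {zeta}
iota-kappa (6): skip — kappa and iota already connected.
kappa-zeta (7): add. Components now {alpha,beta,iota,kappa,mu,zeta}
MST edge set: {kappa-mu, alpha-beta, alpha-mu, alpha-iota, kappa-zeta}.
Of the listed edges, {alpha-iota} are in the MST → 1.

1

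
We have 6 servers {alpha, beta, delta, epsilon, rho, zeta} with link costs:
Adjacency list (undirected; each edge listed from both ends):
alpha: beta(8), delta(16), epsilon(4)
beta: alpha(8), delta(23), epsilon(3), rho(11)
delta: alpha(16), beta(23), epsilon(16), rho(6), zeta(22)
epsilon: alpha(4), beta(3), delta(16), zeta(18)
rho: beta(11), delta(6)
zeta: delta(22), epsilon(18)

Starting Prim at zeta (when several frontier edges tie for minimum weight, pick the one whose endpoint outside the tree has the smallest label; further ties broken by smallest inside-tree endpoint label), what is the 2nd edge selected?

beta-epsilon

Grow the tree from zeta using Prim:
Step 1: frontier [epsilon—zeta 18, delta—zeta 22] → take epsilon—zeta (18); add epsilon.
Step 2: frontier [beta—epsilon 3, alpha—epsilon 4, delta—epsilon 16, delta—zeta 22] → take beta—epsilon (3); add beta.
Step 3: frontier [alpha—beta 8, beta—rho 11, beta—delta 23, alpha—epsilon 4, delta—epsilon 16, delta—zeta 22] → take alpha—epsilon (4); add alpha.
Step 4: frontier [alpha—delta 16, beta—rho 11, beta—delta 23, delta—epsilon 16, delta—zeta 22] → take beta—rho (11); add rho.
Step 5: frontier [alpha—delta 16, beta—delta 23, delta—epsilon 16, delta—rho 6, delta—zeta 22] → take delta—rho (6); add delta.
The 2nd edge added is beta—epsilon.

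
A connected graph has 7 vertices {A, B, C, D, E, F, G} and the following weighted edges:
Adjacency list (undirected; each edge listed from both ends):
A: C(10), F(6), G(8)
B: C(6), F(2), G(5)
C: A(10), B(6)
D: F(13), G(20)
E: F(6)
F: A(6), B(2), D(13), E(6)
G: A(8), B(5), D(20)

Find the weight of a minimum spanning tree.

Grow the tree from F using Prim:
Step 1: cheapest edge leaving the tree is B-F (2); add B.
Step 2: cheapest edge leaving the tree is B-G (5); add G.
Step 3: cheapest edge leaving the tree is A-F (6); add A.
Step 4: cheapest edge leaving the tree is B-C (6); add C.
Step 5: cheapest edge leaving the tree is E-F (6); add E.
Step 6: cheapest edge leaving the tree is D-F (13); add D.
MST edges: B-F, B-G, A-F, B-C, E-F, D-F; total weight 2+5+6+6+6+13 = 38.

38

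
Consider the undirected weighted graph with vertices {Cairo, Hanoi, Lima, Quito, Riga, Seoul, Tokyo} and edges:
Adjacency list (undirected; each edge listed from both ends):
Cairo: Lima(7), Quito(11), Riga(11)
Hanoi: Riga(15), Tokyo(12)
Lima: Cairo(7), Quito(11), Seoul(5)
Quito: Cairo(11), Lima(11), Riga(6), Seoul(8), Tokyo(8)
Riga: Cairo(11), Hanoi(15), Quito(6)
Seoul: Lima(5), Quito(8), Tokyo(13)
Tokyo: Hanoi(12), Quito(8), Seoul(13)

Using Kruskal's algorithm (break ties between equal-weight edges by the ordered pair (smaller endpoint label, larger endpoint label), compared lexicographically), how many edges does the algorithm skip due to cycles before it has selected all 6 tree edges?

3

Kruskal's algorithm — process edges by increasing weight (ties by edge label):
Lima Seoul (5): add — endpoints in different components.
Quito Riga (6): add — endpoints in different components.
Cairo Lima (7): add — endpoints in different components.
Quito Seoul (8): add — endpoints in different components.
Quito Tokyo (8): add — endpoints in different components.
Cairo Quito (11): skip — Quito and Cairo already connected.
Cairo Riga (11): skip — Riga and Cairo already connected.
Lima Quito (11): skip — Lima and Quito already connected.
Hanoi Tokyo (12): add — endpoints in different components.
Edges rejected before the tree was complete: 3.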